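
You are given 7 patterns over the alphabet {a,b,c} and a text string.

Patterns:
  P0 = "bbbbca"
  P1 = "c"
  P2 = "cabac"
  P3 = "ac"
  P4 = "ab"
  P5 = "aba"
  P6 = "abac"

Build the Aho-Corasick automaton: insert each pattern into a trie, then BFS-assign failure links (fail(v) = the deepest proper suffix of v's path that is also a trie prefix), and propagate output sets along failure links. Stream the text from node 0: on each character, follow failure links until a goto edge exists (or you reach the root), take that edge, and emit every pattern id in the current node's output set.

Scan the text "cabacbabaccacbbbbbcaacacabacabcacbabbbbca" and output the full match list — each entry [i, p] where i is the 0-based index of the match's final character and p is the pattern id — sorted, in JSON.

Build automaton:
Trie nodes:
  0='ε' goto a→12 b→1 c→7
  1='b' goto b→2
  2='bb' goto b→3
  3='bbb' goto b→4
  4='bbbb' goto c→5
  5='bbbbc' goto a→6
  6='bbbbca' goto ·  ←P0
  7='c' goto a→8  ←P1
  8='ca' goto b→9
  9='cab' goto a→10
  10='caba' goto c→11
  11='cabac' goto ·  ←P2
  12='a' goto b→14 c→13
  13='ac' goto ·  ←P3
  14='ab' goto a→15  ←P4
  15='aba' goto c→16  ←P5
  16='abac' goto ·  ←P6

BFS fail/out derivation:
  n1('b'): parent n0 fail=0; on 'b' 0 → fail=0;  out ∅∪∅=∅
  n7('c'): parent n0 fail=0; on 'c' 0 → fail=0;  out {1}∪∅={1}
  n12('a'): parent n0 fail=0; on 'a' 0 → fail=0;  out ∅∪∅=∅
  n2('bb'): parent n1 fail=0; on 'b' 0 → fail=1;  out ∅∪∅=∅
  n8('ca'): parent n7 fail=0; on 'a' 0 → fail=12;  out ∅∪∅=∅
  n13('ac'): parent n12 fail=0; on 'c' 0 → fail=7;  out {3}∪{1}={1,3}
  n14('ab'): parent n12 fail=0; on 'b' 0 → fail=1;  out {4}∪∅={4}
  n3('bbb'): parent n2 fail=1; on 'b' 1 → fail=2;  out ∅∪∅=∅
  n9('cab'): parent n8 fail=12; on 'b' 12 → fail=14;  out ∅∪{4}={4}
  n15('aba'): parent n14 fail=1; on 'a' 1→0 → fail=12;  out {5}∪∅={5}
  n4('bbbb'): parent n3 fail=2; on 'b' 2 → fail=3;  out ∅∪∅=∅
  n10('caba'): parent n9 fail=14; on 'a' 14 → fail=15;  out ∅∪{5}={5}
  n16('abac'): parent n15 fail=12; on 'c' 12 → fail=13;  out {6}∪{1,3}={1,3,6}
  n5('bbbbc'): parent n4 fail=3; on 'c' 3→2→1→0 → fail=7;  out ∅∪{1}={1}
  n11('cabac'): parent n10 fail=15; on 'c' 15 → fail=16;  out {2}∪{1,3,6}={1,2,3,6}
  n6('bbbbca'): parent n5 fail=7; on 'a' 7 → fail=8;  out {0}∪∅={0}

Scan:
pos 0 'c': at 7  → match P1@[0:0]
pos 1 'a': at 8
pos 2 'b': at 9  → match P4@[1:2]
pos 3 'a': at 10  → match P5@[1:3]
pos 4 'c': at 11  → match P1@[4:4],P2@[0:4],P3@[3:4],P6@[1:4]
pos 5 'b': at 1 (via fail)
pos 6 'a': at 12 (via fail)
pos 7 'b': at 14  → match P4@[6:7]
pos 8 'a': at 15  → match P5@[6:8]
pos 9 'c': at 16  → match P1@[9:9],P3@[8:9],P6@[6:9]
pos 10 'c': at 7 (via fail)  → match P1@[10:10]
pos 11 'a': at 8
pos 12 'c': at 13 (via fail)  → match P1@[12:12],P3@[11:12]
pos 13 'b': at 1 (via fail)
pos 14 'b': at 2
pos 15 'b': at 3
pos 16 'b': at 4
pos 17 'b': at 4 (via fail)
pos 18 'c': at 5  → match P1@[18:18]
pos 19 'a': at 6  → match P0@[14:19]
pos 20 'a': at 12 (via fail)
pos 21 'c': at 13  → match P1@[21:21],P3@[20:21]
pos 22 'a': at 8 (via fail)
pos 23 'c': at 13 (via fail)  → match P1@[23:23],P3@[22:23]
pos 24 'a': at 8 (via fail)
pos 25 'b': at 9  → match P4@[24:25]
pos 26 'a': at 10  → match P5@[24:26]
pos 27 'c': at 11  → match P1@[27:27],P2@[23:27],P3@[26:27],P6@[24:27]
pos 28 'a': at 8 (via fail)
pos 29 'b': at 9  → match P4@[28:29]
pos 30 'c': at 7 (via fail)  → match P1@[30:30]
pos 31 'a': at 8
pos 32 'c': at 13 (via fail)  → match P1@[32:32],P3@[31:32]
pos 33 'b': at 1 (via fail)
pos 34 'a': at 12 (via fail)
pos 35 'b': at 14  → match P4@[34:35]
pos 36 'b': at 2 (via fail)
pos 37 'b': at 3
pos 38 'b': at 4
pos 39 'c': at 5  → match P1@[39:39]
pos 40 'a': at 6  → match P0@[35:40]

All matches (sorted): [[0,1],[2,4],[3,5],[4,1],[4,2],[4,3],[4,6],[7,4],[8,5],[9,1],[9,3],[9,6],[10,1],[12,1],[12,3],[18,1],[19,0],[21,1],[21,3],[23,1],[23,3],[25,4],[26,5],[27,1],[27,2],[27,3],[27,6],[29,4],[30,1],[32,1],[32,3],[35,4],[39,1],[40,0]]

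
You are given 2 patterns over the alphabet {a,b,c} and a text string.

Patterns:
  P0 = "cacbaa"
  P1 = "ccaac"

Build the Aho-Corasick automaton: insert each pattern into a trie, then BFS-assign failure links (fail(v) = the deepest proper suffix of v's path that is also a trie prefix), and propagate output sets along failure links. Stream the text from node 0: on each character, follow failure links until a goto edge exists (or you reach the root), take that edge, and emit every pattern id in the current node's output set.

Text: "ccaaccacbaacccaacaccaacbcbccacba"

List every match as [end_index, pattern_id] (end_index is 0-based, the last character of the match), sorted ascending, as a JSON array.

Construct AC machine:
Trie nodes:
  n0 'ε': c→1
  n1 'c': a→2 c→7
  n2 'ca': c→3
  n3 'cac': b→4
  n4 'cacb': a→5
  n5 'cacba': a→6
  n6 'cacbaa': ·  [P0 ends]
  n7 'cc': a→8
  n8 'cca': a→9
  n9 'ccaa': c→10
  n10 'ccaac': ·  [P1 ends]

Failure links (BFS by depth):
  n1('c'): parent n0 fail=0; on 'c' 0 → fail=0;  out ∅∪∅=∅
  n2('ca'): parent n1 fail=0; on 'a' 0 → fail=0;  out ∅∪∅=∅
  n7('cc'): parent n1 fail=0; on 'c' 0 → fail=1;  out ∅∪∅=∅
  n3('cac'): parent n2 fail=0; on 'c' 0 → fail=1;  out ∅∪∅=∅
  n8('cca'): parent n7 fail=1; on 'a' 1 → fail=2;  out ∅∪∅=∅
  n4('cacb'): parent n3 fail=1; on 'b' 1→0 → fail=0;  out ∅∪∅=∅
  n9('ccaa'): parent n8 fail=2; on 'a' 2→0 → fail=0;  out ∅∪∅=∅
  n5('cacba'): parent n4 fail=0; on 'a' 0 → fail=0;  out ∅∪∅=∅
  n10('ccaac'): parent n9 fail=0; on 'c' 0 → fail=1;  out {1}∪∅={1}
  n6('cacbaa'): parent n5 fail=0; on 'a' 0 → fail=0;  out {0}∪∅={0}

Run:
[0] read 'c'  n0⇒n1
[1] read 'c'  n1⇒n7
[2] read 'a'  n7⇒n8
[3] read 'a'  n8⇒n9
[4] read 'c'  n9⇒n10  emit P1@[0:4]
[5] read 'c'  n10⇒n7 (fail-walked)
[6] read 'a'  n7⇒n8
[7] read 'c'  n8⇒n3 (fail-walked)
[8] read 'b'  n3⇒n4
[9] read 'a'  n4⇒n5
[10] read 'a'  n5⇒n6  emit P0@[5:10]
[11] read 'c'  n6⇒n1 (fail-walked)
[12] read 'c'  n1⇒n7
[13] read 'c'  n7⇒n7 (fail-walked)
[14] read 'a'  n7⇒n8
[15] read 'a'  n8⇒n9
[16] read 'c'  n9⇒n10  emit P1@[12:16]
[17] read 'a'  n10⇒n2 (fail-walked)
[18] read 'c'  n2⇒n3
[19] read 'c'  n3⇒n7 (fail-walked)
[20] read 'a'  n7⇒n8
[21] read 'a'  n8⇒n9
[22] read 'c'  n9⇒n10  emit P1@[18:22]
[23] read 'b'  n10⇒n0 (fail-walked)
[24] read 'c'  n0⇒n1
[25] read 'b'  n1⇒n0 (fail-walked)
[26] read 'c'  n0⇒n1
[27] read 'c'  n1⇒n7
[28] read 'a'  n7⇒n8
[29] read 'c'  n8⇒n3 (fail-walked)
[30] read 'b'  n3⇒n4
[31] read 'a'  n4⇒n5

Matches: [[4,1],[10,0],[16,1],[22,1]]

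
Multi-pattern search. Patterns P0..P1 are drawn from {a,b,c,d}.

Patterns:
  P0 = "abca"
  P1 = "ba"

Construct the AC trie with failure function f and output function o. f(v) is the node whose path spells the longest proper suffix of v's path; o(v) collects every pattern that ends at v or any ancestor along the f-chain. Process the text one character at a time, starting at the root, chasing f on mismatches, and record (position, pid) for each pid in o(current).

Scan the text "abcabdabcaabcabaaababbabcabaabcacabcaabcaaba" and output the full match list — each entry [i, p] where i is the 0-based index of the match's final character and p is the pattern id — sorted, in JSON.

Build automaton:
Trie nodes:
  0='ε' goto a→1 b→5
  1='a' goto b→2
  2='ab' goto c→3
  3='abc' goto a→4
  4='abca' goto ·  ←P0
  5='b' goto a→6
  6='ba' goto ·  ←P1

Failure links (BFS by depth):
  fail(1) 'a': from fail(0)=0 chase 'a': 0 ⇒ 0;  out=∅∪out(0)=∅
  fail(5) 'b': from fail(0)=0 chase 'b': 0 ⇒ 0;  out=∅∪out(0)=∅
  fail(2) 'ab': from fail(1)=0 chase 'b': 0 ⇒ 5;  out=∅∪out(5)=∅
  fail(6) 'ba': from fail(5)=0 chase 'a': 0 ⇒ 1;  out={1}∪out(1)={1}
  fail(3) 'abc': from fail(2)=5 chase 'c': 5→0 ⇒ 0;  out=∅∪out(0)=∅
  fail(4) 'abca': from fail(3)=0 chase 'a': 0 ⇒ 1;  out={0}∪out(1)={0}

Text stream:
pos 0 'a': at 1
pos 1 'b': at 2
pos 2 'c': at 3
pos 3 'a': at 4  emit P0@[0:3]
pos 4 'b': at 2 ·f
pos 5 'd': at 0 ·f
pos 6 'a': at 1
pos 7 'b': at 2
pos 8 'c': at 3
pos 9 'a': at 4  emit P0@[6:9]
pos 10 'a': at 1 ·f
pos 11 'b': at 2
pos 12 'c': at 3
pos 13 'a': at 4  emit P0@[10:13]
pos 14 'b': at 2 ·f
pos 15 'a': at 6 ·f  emit P1@[14:15]
pos 16 'a': at 1 ·f
pos 17 'a': at 1 ·f
pos 18 'b': at 2
pos 19 'a': at 6 ·f  emit P1@[18:19]
pos 20 'b': at 2 ·f
pos 21 'b': at 5 ·f
pos 22 'a': at 6  emit P1@[21:22]
pos 23 'b': at 2 ·f
pos 24 'c': at 3
pos 25 'a': at 4  emit P0@[22:25]
pos 26 'b': at 2 ·f
pos 27 'a': at 6 ·f  emit P1@[26:27]
pos 28 'a': at 1 ·f
pos 29 'b': at 2
pos 30 'c': at 3
pos 31 'a': at 4  emit P0@[28:31]
pos 32 'c': at 0 ·f
pos 33 'a': at 1
pos 34 'b': at 2
pos 35 'c': at 3
pos 36 'a': at 4  emit P0@[33:36]
pos 37 'a': at 1 ·f
pos 38 'b': at 2
pos 39 'c': at 3
pos 40 'a': at 4  emit P0@[37:40]
pos 41 'a': at 1 ·f
pos 42 'b': at 2
pos 43 'a': at 6 ·f  emit P1@[42:43]

Result: [[3,0],[9,0],[13,0],[15,1],[19,1],[22,1],[25,0],[27,1],[31,0],[36,0],[40,0],[43,1]]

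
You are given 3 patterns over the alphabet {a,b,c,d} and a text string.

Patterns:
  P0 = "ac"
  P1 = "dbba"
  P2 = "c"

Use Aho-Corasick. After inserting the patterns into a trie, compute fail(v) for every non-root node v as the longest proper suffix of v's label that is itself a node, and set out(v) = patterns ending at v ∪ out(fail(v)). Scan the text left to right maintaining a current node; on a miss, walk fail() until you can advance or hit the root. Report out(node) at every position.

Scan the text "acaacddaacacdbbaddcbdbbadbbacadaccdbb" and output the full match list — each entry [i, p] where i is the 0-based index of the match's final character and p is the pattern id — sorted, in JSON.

Build automaton:
Trie nodes:
  n0 'ε': a→1 c→7 d→3
  n1 'a': c→2
  n2 'ac': ·  [P0 ends]
  n3 'd': b→4
  n4 'db': b→5
  n5 'dbb': a→6
  n6 'dbba': ·  [P1 ends]
  n7 'c': ·  [P2 ends]

BFS fail/out derivation:
  n1('a'): parent n0 fail=0; on 'a' 0 → fail=0;  out ∅∪∅=∅
  n3('d'): parent n0 fail=0; on 'd' 0 → fail=0;  out ∅∪∅=∅
  n7('c'): parent n0 fail=0; on 'c' 0 → fail=0;  out {2}∪∅={2}
  n2('ac'): parent n1 fail=0; on 'c' 0 → fail=7;  out {0}∪{2}={0,2}
  n4('db'): parent n3 fail=0; on 'b' 0 → fail=0;  out ∅∪∅=∅
  n5('dbb'): parent n4 fail=0; on 'b' 0 → fail=0;  out ∅∪∅=∅
  n6('dbba'): parent n5 fail=0; on 'a' 0 → fail=1;  out {1}∪∅={1}

Run:
pos 0 'a': at 1
pos 1 'c': at 2  → match P0@[0:1],P2@[1:1]
pos 2 'a': at 1 (via fail)
pos 3 'a': at 1 (via fail)
pos 4 'c': at 2  → match P0@[3:4],P2@[4:4]
pos 5 'd': at 3 (via fail)
pos 6 'd': at 3 (via fail)
pos 7 'a': at 1 (via fail)
pos 8 'a': at 1 (via fail)
pos 9 'c': at 2  → match P0@[8:9],P2@[9:9]
pos 10 'a': at 1 (via fail)
pos 11 'c': at 2  → match P0@[10:11],P2@[11:11]
pos 12 'd': at 3 (via fail)
pos 13 'b': at 4
pos 14 'b': at 5
pos 15 'a': at 6  → match P1@[12:15]
pos 16 'd': at 3 (via fail)
pos 17 'd': at 3 (via fail)
pos 18 'c': at 7 (via fail)  → match P2@[18:18]
pos 19 'b': at 0 (via fail)
pos 20 'd': at 3
pos 21 'b': at 4
pos 22 'b': at 5
pos 23 'a': at 6  → match P1@[20:23]
pos 24 'd': at 3 (via fail)
pos 25 'b': at 4
pos 26 'b': at 5
pos 27 'a': at 6  → match P1@[24:27]
pos 28 'c': at 2 (via fail)  → match P0@[27:28],P2@[28:28]
pos 29 'a': at 1 (via fail)
pos 30 'd': at 3 (via fail)
pos 31 'a': at 1 (via fail)
pos 32 'c': at 2  → match P0@[31:32],P2@[32:32]
pos 33 'c': at 7 (via fail)  → match P2@[33:33]
pos 34 'd': at 3 (via fail)
pos 35 'b': at 4
pos 36 'b': at 5

Matches: [[1,0],[1,2],[4,0],[4,2],[9,0],[9,2],[11,0],[11,2],[15,1],[18,2],[23,1],[27,1],[28,0],[28,2],[32,0],[32,2],[33,2]]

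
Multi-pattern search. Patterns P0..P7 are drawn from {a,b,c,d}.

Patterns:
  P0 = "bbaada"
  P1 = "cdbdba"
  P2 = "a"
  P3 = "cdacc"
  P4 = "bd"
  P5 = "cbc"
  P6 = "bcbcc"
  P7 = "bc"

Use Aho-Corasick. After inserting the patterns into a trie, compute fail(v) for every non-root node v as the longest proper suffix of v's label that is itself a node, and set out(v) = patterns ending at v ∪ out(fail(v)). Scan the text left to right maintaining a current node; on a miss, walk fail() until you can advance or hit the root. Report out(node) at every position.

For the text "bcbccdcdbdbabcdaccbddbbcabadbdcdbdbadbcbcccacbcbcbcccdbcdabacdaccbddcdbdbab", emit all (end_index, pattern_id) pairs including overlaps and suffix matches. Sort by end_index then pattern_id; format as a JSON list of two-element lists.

Build automaton:
Trie (insert patterns):
  0='ε' goto a→13 b→1 c→7
  1='b' goto b→2 c→20 d→17
  2='bb' goto a→3
  3='bba' goto a→4
  4='bbaa' goto d→5
  5='bbaad' goto a→6
  6='bbaada' goto ·  [P0 ends]
  7='c' goto b→18 d→8
  8='cd' goto a→14 b→9
  9='cdb' goto d→10
  10='cdbd' goto b→11
  11='cdbdb' goto a→12
  12='cdbdba' goto ·  [P1 ends]
  13='a' goto ·  [P2 ends]
  14='cda' goto c→15
  15='cdac' goto c→16
  16='cdacc' goto ·  [P3 ends]
  17='bd' goto ·  [P4 ends]
  18='cb' goto c→19
  19='cbc' goto ·  [P5 ends]
  20='bc' goto b→21  [P7 ends]
  21='bcb' goto c→22
  22='bcbc' goto c→23
  23='bcbcc' goto ·  [P6 ends]

Failure links (BFS by depth):
  n1('b'): parent n0 fail=0; on 'b' 0 → fail=0;  out ∅∪∅=∅
  n7('c'): parent n0 fail=0; on 'c' 0 → fail=0;  out ∅∪∅=∅
  n13('a'): parent n0 fail=0; on 'a' 0 → fail=0;  out {2}∪∅={2}
  n2('bb'): parent n1 fail=0; on 'b' 0 → fail=1;  out ∅∪∅=∅
  n8('cd'): parent n7 fail=0; on 'd' 0 → fail=0;  out ∅∪∅=∅
  n17('bd'): parent n1 fail=0; on 'd' 0 → fail=0;  out {4}∪∅={4}
  n18('cb'): parent n7 fail=0; on 'b' 0 → fail=1;  out ∅∪∅=∅
  n20('bc'): parent n1 fail=0; on 'c' 0 → fail=7;  out {7}∪∅={7}
  n3('bba'): parent n2 fail=1; on 'a' 1→0 → fail=13;  out ∅∪{2}={2}
  n9('cdb'): parent n8 fail=0; on 'b' 0 → fail=1;  out ∅∪∅=∅
  n14('cda'): parent n8 fail=0; on 'a' 0 → fail=13;  out ∅∪{2}={2}
  n19('cbc'): parent n18 fail=1; on 'c' 1 → fail=20;  out {5}∪{7}={5,7}
  n21('bcb'): parent n20 fail=7; on 'b' 7 → fail=18;  out ∅∪∅=∅
  n4('bbaa'): parent n3 fail=13; on 'a' 13→0 → fail=13;  out ∅∪{2}={2}
  n10('cdbd'): parent n9 fail=1; on 'd' 1 → fail=17;  out ∅∪{4}={4}
  n15('cdac'): parent n14 fail=13; on 'c' 13→0 → fail=7;  out ∅∪∅=∅
  n22('bcbc'): parent n21 fail=18; on 'c' 18 → fail=19;  out ∅∪{5,7}={5,7}
  n5('bbaad'): parent n4 fail=13; on 'd' 13→0 → fail=0;  out ∅∪∅=∅
  n11('cdbdb'): parent n10 fail=17; on 'b' 17→0 → fail=1;  out ∅∪∅=∅
  n16('cdacc'): parent n15 fail=7; on 'c' 7→0 → fail=7;  out {3}∪∅={3}
  n23('bcbcc'): parent n22 fail=19; on 'c' 19→20→7→0 → fail=7;  out {6}∪∅={6}
  n6('bbaada'): parent n5 fail=0; on 'a' 0 → fail=13;  out {0}∪{2}={0,2}
  n12('cdbdba'): parent n11 fail=1; on 'a' 1→0 → fail=13;  out {1}∪{2}={1,2}

Scan:
pos 0 'b': at 1
pos 1 'c': at 20  ** P7@[0:1]
pos 2 'b': at 21
pos 3 'c': at 22  ** P5@[1:3],P7@[2:3]
pos 4 'c': at 23  ** P6@[0:4]
pos 5 'd': at 8 (fail-walked)
pos 6 'c': at 7 (fail-walked)
pos 7 'd': at 8
pos 8 'b': at 9
pos 9 'd': at 10  ** P4@[8:9]
pos 10 'b': at 11
pos 11 'a': at 12  ** P1@[6:11],P2@[11:11]
pos 12 'b': at 1 (fail-walked)
pos 13 'c': at 20  ** P7@[12:13]
pos 14 'd': at 8 (fail-walked)
pos 15 'a': at 14  ** P2@[15:15]
pos 16 'c': at 15
pos 17 'c': at 16  ** P3@[13:17]
pos 18 'b': at 18 (fail-walked)
pos 19 'd': at 17 (fail-walked)  ** P4@[18:19]
pos 20 'd': at 0 (fail-walked)
pos 21 'b': at 1
pos 22 'b': at 2
pos 23 'c': at 20 (fail-walked)  ** P7@[22:23]
pos 24 'a': at 13 (fail-walked)  ** P2@[24:24]
pos 25 'b': at 1 (fail-walked)
pos 26 'a': at 13 (fail-walked)  ** P2@[26:26]
pos 27 'd': at 0 (fail-walked)
pos 28 'b': at 1
pos 29 'd': at 17  ** P4@[28:29]
pos 30 'c': at 7 (fail-walked)
pos 31 'd': at 8
pos 32 'b': at 9
pos 33 'd': at 10  ** P4@[32:33]
pos 34 'b': at 11
pos 35 'a': at 12  ** P1@[30:35],P2@[35:35]
pos 36 'd': at 0 (fail-walked)
pos 37 'b': at 1
pos 38 'c': at 20  ** P7@[37:38]
pos 39 'b': at 21
pos 40 'c': at 22  ** P5@[38:40],P7@[39:40]
pos 41 'c': at 23  ** P6@[37:41]
pos 42 'c': at 7 (fail-walked)
pos 43 'a': at 13 (fail-walked)  ** P2@[43:43]
pos 44 'c': at 7 (fail-walked)
pos 45 'b': at 18
pos 46 'c': at 19  ** P5@[44:46],P7@[45:46]
pos 47 'b': at 21 (fail-walked)
pos 48 'c': at 22  ** P5@[46:48],P7@[47:48]
pos 49 'b': at 21 (fail-walked)
pos 50 'c': at 22  ** P5@[48:50],P7@[49:50]
pos 51 'c': at 23  ** P6@[47:51]
pos 52 'c': at 7 (fail-walked)
pos 53 'd': at 8
pos 54 'b': at 9
pos 55 'c': at 20 (fail-walked)  ** P7@[54:55]
pos 56 'd': at 8 (fail-walked)
pos 57 'a': at 14  ** P2@[57:57]
pos 58 'b': at 1 (fail-walked)
pos 59 'a': at 13 (fail-walked)  ** P2@[59:59]
pos 60 'c': at 7 (fail-walked)
pos 61 'd': at 8
pos 62 'a': at 14  ** P2@[62:62]
pos 63 'c': at 15
pos 64 'c': at 16  ** P3@[60:64]
pos 65 'b': at 18 (fail-walked)
pos 66 'd': at 17 (fail-walked)  ** P4@[65:66]
pos 67 'd': at 0 (fail-walked)
pos 68 'c': at 7
pos 69 'd': at 8
pos 70 'b': at 9
pos 71 'd': at 10  ** P4@[70:71]
pos 72 'b': at 11
pos 73 'a': at 12  ** P1@[68:73],P2@[73:73]
pos 74 'b': at 1 (fail-walked)

Matches: [[1,7],[3,5],[3,7],[4,6],[9,4],[11,1],[11,2],[13,7],[15,2],[17,3],[19,4],[23,7],[24,2],[26,2],[29,4],[33,4],[35,1],[35,2],[38,7],[40,5],[40,7],[41,6],[43,2],[46,5],[46,7],[48,5],[48,7],[50,5],[50,7],[51,6],[55,7],[57,2],[59,2],[62,2],[64,3],[66,4],[71,4],[73,1],[73,2]]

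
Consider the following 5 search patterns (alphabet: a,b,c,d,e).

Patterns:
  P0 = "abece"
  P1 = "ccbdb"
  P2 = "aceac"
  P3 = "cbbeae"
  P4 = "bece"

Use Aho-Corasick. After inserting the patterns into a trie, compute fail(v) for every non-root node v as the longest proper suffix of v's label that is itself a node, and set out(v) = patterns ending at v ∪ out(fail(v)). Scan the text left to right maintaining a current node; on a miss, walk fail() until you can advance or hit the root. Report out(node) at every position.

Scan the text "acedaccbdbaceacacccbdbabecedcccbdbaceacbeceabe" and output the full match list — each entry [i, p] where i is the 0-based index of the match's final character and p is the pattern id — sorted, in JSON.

Build:
Trie (insert patterns):
  n0 'ε': a→1 b→20 c→6
  n1 'a': b→2 c→11
  n2 'ab': e→3
  n3 'abe': c→4
  n4 'abec': e→5
  n5 'abece': ·  [P0 ends]
  n6 'c': b→15 c→7
  n7 'cc': b→8
  n8 'ccb': d→9
  n9 'ccbd': b→10
  n10 'ccbdb': ·  [P1 ends]
  n11 'ac': e→12
  n12 'ace': a→13
  n13 'acea': c→14
  n14 'aceac': ·  [P2 ends]
  n15 'cb': b→16
  n16 'cbb': e→17
  n17 'cbbe': a→18
  n18 'cbbea': e→19
  n19 'cbbeae': ·  [P3 ends]
  n20 'b': e→21
  n21 'be': c→22
  n22 'bec': e→23
  n23 'bece': ·  [P4 ends]

Failure links (BFS by depth):
  fail(1) 'a': from fail(0)=0 chase 'a': 0 ⇒ 0;  out=∅∪out(0)=∅
  fail(6) 'c': from fail(0)=0 chase 'c': 0 ⇒ 0;  out=∅∪out(0)=∅
  fail(20) 'b': from fail(0)=0 chase 'b': 0 ⇒ 0;  out=∅∪out(0)=∅
  fail(2) 'ab': from fail(1)=0 chase 'b': 0 ⇒ 20;  out=∅∪out(20)=∅
  fail(7) 'cc': from fail(6)=0 chase 'c': 0 ⇒ 6;  out=∅∪out(6)=∅
  fail(11) 'ac': from fail(1)=0 chase 'c': 0 ⇒ 6;  out=∅∪out(6)=∅
  fail(15) 'cb': from fail(6)=0 chase 'b': 0 ⇒ 20;  out=∅∪out(20)=∅
  fail(21) 'be': from fail(20)=0 chase 'e': 0 ⇒ 0;  out=∅∪out(0)=∅
  fail(3) 'abe': from fail(2)=20 chase 'e': 20 ⇒ 21;  out=∅∪out(21)=∅
  fail(8) 'ccb': from fail(7)=6 chase 'b': 6 ⇒ 15;  out=∅∪out(15)=∅
  fail(12) 'ace': from fail(11)=6 chase 'e': 6→0 ⇒ 0;  out=∅∪out(0)=∅
  fail(16) 'cbb': from fail(15)=20 chase 'b': 20→0 ⇒ 20;  out=∅∪out(20)=∅
  fail(22) 'bec': from fail(21)=0 chase 'c': 0 ⇒ 6;  out=∅∪out(6)=∅
  fail(4) 'abec': from fail(3)=21 chase 'c': 21 ⇒ 22;  out=∅∪out(22)=∅
  fail(9) 'ccbd': from fail(8)=15 chase 'd': 15→20→0 ⇒ 0;  out=∅∪out(0)=∅
  fail(13) 'acea': from fail(12)=0 chase 'a': 0 ⇒ 1;  out=∅∪out(1)=∅
  fail(17) 'cbbe': from fail(16)=20 chase 'e': 20 ⇒ 21;  out=∅∪out(21)=∅
  fail(23) 'bece': from fail(22)=6 chase 'e': 6→0 ⇒ 0;  out={4}∪out(0)={4}
  fail(5) 'abece': from fail(4)=22 chase 'e': 22 ⇒ 23;  out={0}∪out(23)={0,4}
  fail(10) 'ccbdb': from fail(9)=0 chase 'b': 0 ⇒ 20;  out={1}∪out(20)={1}
  fail(14) 'aceac': from fail(13)=1 chase 'c': 1 ⇒ 11;  out={2}∪out(11)={2}
  fail(18) 'cbbea': from fail(17)=21 chase 'a': 21→0 ⇒ 1;  out=∅∪out(1)=∅
  fail(19) 'cbbeae': from fail(18)=1 chase 'e': 1→0 ⇒ 0;  out={3}∪out(0)={3}

Scan:
pos 0 'a': at 1
pos 1 'c': at 11
pos 2 'e': at 12
pos 3 'd': at 0 (via fail)
pos 4 'a': at 1
pos 5 'c': at 11
pos 6 'c': at 7 (via fail)
pos 7 'b': at 8
pos 8 'd': at 9
pos 9 'b': at 10  emit P1@[5:9]
pos 10 'a': at 1 (via fail)
pos 11 'c': at 11
pos 12 'e': at 12
pos 13 'a': at 13
pos 14 'c': at 14  emit P2@[10:14]
pos 15 'a': at 1 (via fail)
pos 16 'c': at 11
pos 17 'c': at 7 (via fail)
pos 18 'c': at 7 (via fail)
pos 19 'b': at 8
pos 20 'd': at 9
pos 21 'b': at 10  emit P1@[17:21]
pos 22 'a': at 1 (via fail)
pos 23 'b': at 2
pos 24 'e': at 3
pos 25 'c': at 4
pos 26 'e': at 5  emit P0@[22:26],P4@[23:26]
pos 27 'd': at 0 (via fail)
pos 28 'c': at 6
pos 29 'c': at 7
pos 30 'c': at 7 (via fail)
pos 31 'b': at 8
pos 32 'd': at 9
pos 33 'b': at 10  emit P1@[29:33]
pos 34 'a': at 1 (via fail)
pos 35 'c': at 11
pos 36 'e': at 12
pos 37 'a': at 13
pos 38 'c': at 14  emit P2@[34:38]
pos 39 'b': at 15 (via fail)
pos 40 'e': at 21 (via fail)
pos 41 'c': at 22
pos 42 'e': at 23  emit P4@[39:42]
pos 43 'a': at 1 (via fail)
pos 44 'b': at 2
pos 45 'e': at 3

Matches: [[9,1],[14,2],[21,1],[26,0],[26,4],[33,1],[38,2],[42,4]]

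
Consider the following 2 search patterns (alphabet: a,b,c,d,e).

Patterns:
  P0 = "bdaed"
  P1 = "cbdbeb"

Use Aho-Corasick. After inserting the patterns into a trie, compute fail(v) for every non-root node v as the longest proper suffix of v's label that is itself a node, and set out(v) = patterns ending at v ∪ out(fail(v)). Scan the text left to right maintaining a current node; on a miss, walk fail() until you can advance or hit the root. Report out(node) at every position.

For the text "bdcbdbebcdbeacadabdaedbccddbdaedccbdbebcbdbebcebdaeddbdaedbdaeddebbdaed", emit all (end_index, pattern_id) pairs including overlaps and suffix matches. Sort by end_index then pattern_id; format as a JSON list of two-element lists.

Construct AC machine:
Trie (insert patterns):
  n0 'ε': b→1 c→6
  n1 'b': d→2
  n2 'bd': a→3
  n3 'bda': e→4
  n4 'bdae': d→5
  n5 'bdaed': ·  [P0 ends]
  n6 'c': b→7
  n7 'cb': d→8
  n8 'cbd': b→9
  n9 'cbdb': e→10
  n10 'cbdbe': b→11
  n11 'cbdbeb': ·  [P1 ends]

BFS fail/out derivation:
  n1('b'): parent n0 fail=0; on 'b' 0 → fail=0;  out ∅∪∅=∅
  n6('c'): parent n0 fail=0; on 'c' 0 → fail=0;  out ∅∪∅=∅
  n2('bd'): parent n1 fail=0; on 'd' 0 → fail=0;  out ∅∪∅=∅
  n7('cb'): parent n6 fail=0; on 'b' 0 → fail=1;  out ∅∪∅=∅
  n3('bda'): parent n2 fail=0; on 'a' 0 → fail=0;  out ∅∪∅=∅
  n8('cbd'): parent n7 fail=1; on 'd' 1 → fail=2;  out ∅∪∅=∅
  n4('bdae'): parent n3 fail=0; on 'e' 0 → fail=0;  out ∅∪∅=∅
  n9('cbdb'): parent n8 fail=2; on 'b' 2→0 → fail=1;  out ∅∪∅=∅
  n5('bdaed'): parent n4 fail=0; on 'd' 0 → fail=0;  out {0}∪∅={0}
  n10('cbdbe'): parent n9 fail=1; on 'e' 1→0 → fail=0;  out ∅∪∅=∅
  n11('cbdbeb'): parent n10 fail=0; on 'b' 0 → fail=1;  out {1}∪∅={1}

Scan:
i=0 'b': node 0→1
i=1 'd': node 1→2
i=2 'c': node 2→6 (fail-walked)
i=3 'b': node 6→7
i=4 'd': node 7→8
i=5 'b': node 8→9
i=6 'e': node 9→10
i=7 'b': node 10→11  ** P1@[2:7]
i=8 'c': node 11→6 (fail-walked)
i=9 'd': node 6→0 (fail-walked)
i=10 'b': node 0→1
i=11 'e': node 1→0 (fail-walked)
i=12 'a': node 0→0
i=13 'c': node 0→6
i=14 'a': node 6→0 (fail-walked)
i=15 'd': node 0→0
i=16 'a': node 0→0
i=17 'b': node 0→1
i=18 'd': node 1→2
i=19 'a': node 2→3
i=20 'e': node 3→4
i=21 'd': node 4→5  ** P0@[17:21]
i=22 'b': node 5→1 (fail-walked)
i=23 'c': node 1→6 (fail-walked)
i=24 'c': node 6→6 (fail-walked)
i=25 'd': node 6→0 (fail-walked)
i=26 'd': node 0→0
i=27 'b': node 0→1
i=28 'd': node 1→2
i=29 'a': node 2→3
i=30 'e': node 3→4
i=31 'd': node 4→5  ** P0@[27:31]
i=32 'c': node 5→6 (fail-walked)
i=33 'c': node 6→6 (fail-walked)
i=34 'b': node 6→7
i=35 'd': node 7→8
i=36 'b': node 8→9
i=37 'e': node 9→10
i=38 'b': node 10→11  ** P1@[33:38]
i=39 'c': node 11→6 (fail-walked)
i=40 'b': node 6→7
i=41 'd': node 7→8
i=42 'b': node 8→9
i=43 'e': node 9→10
i=44 'b': node 10→11  ** P1@[39:44]
i=45 'c': node 11→6 (fail-walked)
i=46 'e': node 6→0 (fail-walked)
i=47 'b': node 0→1
i=48 'd': node 1→2
i=49 'a': node 2→3
i=50 'e': node 3→4
i=51 'd': node 4→5  ** P0@[47:51]
i=52 'd': node 5→0 (fail-walked)
i=53 'b': node 0→1
i=54 'd': node 1→2
i=55 'a': node 2→3
i=56 'e': node 3→4
i=57 'd': node 4→5  ** P0@[53:57]
i=58 'b': node 5→1 (fail-walked)
i=59 'd': node 1→2
i=60 'a': node 2→3
i=61 'e': node 3→4
i=62 'd': node 4→5  ** P0@[58:62]
i=63 'd': node 5→0 (fail-walked)
i=64 'e': node 0→0
i=65 'b': node 0→1
i=66 'b': node 1→1 (fail-walked)
i=67 'd': node 1→2
i=68 'a': node 2→3
i=69 'e': node 3→4
i=70 'd': node 4→5  ** P0@[66:70]

Result: [[7,1],[21,0],[31,0],[38,1],[44,1],[51,0],[57,0],[62,0],[70,0]]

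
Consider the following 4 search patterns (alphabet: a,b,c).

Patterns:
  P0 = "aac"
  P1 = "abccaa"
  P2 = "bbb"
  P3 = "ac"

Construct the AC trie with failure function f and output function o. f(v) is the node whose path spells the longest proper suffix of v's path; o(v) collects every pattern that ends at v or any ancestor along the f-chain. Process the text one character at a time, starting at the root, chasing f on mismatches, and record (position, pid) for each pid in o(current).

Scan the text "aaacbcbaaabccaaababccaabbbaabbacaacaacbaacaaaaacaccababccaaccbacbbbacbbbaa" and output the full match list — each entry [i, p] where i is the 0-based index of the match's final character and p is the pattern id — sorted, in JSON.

Build:
Trie nodes:
  n0 'ε': a→1 b→9
  n1 'a': a→2 b→4 c→12
  n2 'aa': c→3
  n3 'aac': ·  [P0 ends]
  n4 'ab': c→5
  n5 'abc': c→6
  n6 'abcc': a→7
  n7 'abcca': a→8
  n8 'abccaa': ·  [P1 ends]
  n9 'b': b→10
  n10 'bb': b→11
  n11 'bbb': ·  [P2 ends]
  n12 'ac': ·  [P3 ends]

BFS fail/out derivation:
  n1('a'): parent n0 fail=0; on 'a' 0 → fail=0;  out ∅∪∅=∅
  n9('b'): parent n0 fail=0; on 'b' 0 → fail=0;  out ∅∪∅=∅
  n2('aa'): parent n1 fail=0; on 'a' 0 → fail=1;  out ∅∪∅=∅
  n4('ab'): parent n1 fail=0; on 'b' 0 → fail=9;  out ∅∪∅=∅
  n10('bb'): parent n9 fail=0; on 'b' 0 → fail=9;  out ∅∪∅=∅
  n12('ac'): parent n1 fail=0; on 'c' 0 → fail=0;  out {3}∪∅={3}
  n3('aac'): parent n2 fail=1; on 'c' 1 → fail=12;  out {0}∪{3}={0,3}
  n5('abc'): parent n4 fail=9; on 'c' 9→0 → fail=0;  out ∅∪∅=∅
  n11('bbb'): parent n10 fail=9; on 'b' 9 → fail=10;  out {2}∪∅={2}
  n6('abcc'): parent n5 fail=0; on 'c' 0 → fail=0;  out ∅∪∅=∅
  n7('abcca'): parent n6 fail=0; on 'a' 0 → fail=1;  out ∅∪∅=∅
  n8('abccaa'): parent n7 fail=1; on 'a' 1 → fail=2;  out {1}∪∅={1}

Scan:
pos 0 'a': at 1
pos 1 'a': at 2
pos 2 'a': at 2 (fail-walked)
pos 3 'c': at 3  ** P0@[1:3],P3@[2:3]
pos 4 'b': at 9 (fail-walked)
pos 5 'c': at 0 (fail-walked)
pos 6 'b': at 9
pos 7 'a': at 1 (fail-walked)
pos 8 'a': at 2
pos 9 'a': at 2 (fail-walked)
pos 10 'b': at 4 (fail-walked)
pos 11 'c': at 5
pos 12 'c': at 6
pos 13 'a': at 7
pos 14 'a': at 8  ** P1@[9:14]
pos 15 'a': at 2 (fail-walked)
pos 16 'b': at 4 (fail-walked)
pos 17 'a': at 1 (fail-walked)
pos 18 'b': at 4
pos 19 'c': at 5
pos 20 'c': at 6
pos 21 'a': at 7
pos 22 'a': at 8  ** P1@[17:22]
pos 23 'b': at 4 (fail-walked)
pos 24 'b': at 10 (fail-walked)
pos 25 'b': at 11  ** P2@[23:25]
pos 26 'a': at 1 (fail-walked)
pos 27 'a': at 2
pos 28 'b': at 4 (fail-walked)
pos 29 'b': at 10 (fail-walked)
pos 30 'a': at 1 (fail-walked)
pos 31 'c': at 12  ** P3@[30:31]
pos 32 'a': at 1 (fail-walked)
pos 33 'a': at 2
pos 34 'c': at 3  ** P0@[32:34],P3@[33:34]
pos 35 'a': at 1 (fail-walked)
pos 36 'a': at 2
pos 37 'c': at 3  ** P0@[35:37],P3@[36:37]
pos 38 'b': at 9 (fail-walked)
pos 39 'a': at 1 (fail-walked)
pos 40 'a': at 2
pos 41 'c': at 3  ** P0@[39:41],P3@[40:41]
pos 42 'a': at 1 (fail-walked)
pos 43 'a': at 2
pos 44 'a': at 2 (fail-walked)
pos 45 'a': at 2 (fail-walked)
pos 46 'a': at 2 (fail-walked)
pos 47 'c': at 3  ** P0@[45:47],P3@[46:47]
pos 48 'a': at 1 (fail-walked)
pos 49 'c': at 12  ** P3@[48:49]
pos 50 'c': at 0 (fail-walked)
pos 51 'a': at 1
pos 52 'b': at 4
pos 53 'a': at 1 (fail-walked)
pos 54 'b': at 4
pos 55 'c': at 5
pos 56 'c': at 6
pos 57 'a': at 7
pos 58 'a': at 8  ** P1@[53:58]
pos 59 'c': at 3 (fail-walked)  ** P0@[57:59],P3@[58:59]
pos 60 'c': at 0 (fail-walked)
pos 61 'b': at 9
pos 62 'a': at 1 (fail-walked)
pos 63 'c': at 12  ** P3@[62:63]
pos 64 'b': at 9 (fail-walked)
pos 65 'b': at 10
pos 66 'b': at 11  ** P2@[64:66]
pos 67 'a': at 1 (fail-walked)
pos 68 'c': at 12  ** P3@[67:68]
pos 69 'b': at 9 (fail-walked)
pos 70 'b': at 10
pos 71 'b': at 11  ** P2@[69:71]
pos 72 'a': at 1 (fail-walked)
pos 73 'a': at 2

All matches (sorted): [[3,0],[3,3],[14,1],[22,1],[25,2],[31,3],[34,0],[34,3],[37,0],[37,3],[41,0],[41,3],[47,0],[47,3],[49,3],[58,1],[59,0],[59,3],[63,3],[66,2],[68,3],[71,2]]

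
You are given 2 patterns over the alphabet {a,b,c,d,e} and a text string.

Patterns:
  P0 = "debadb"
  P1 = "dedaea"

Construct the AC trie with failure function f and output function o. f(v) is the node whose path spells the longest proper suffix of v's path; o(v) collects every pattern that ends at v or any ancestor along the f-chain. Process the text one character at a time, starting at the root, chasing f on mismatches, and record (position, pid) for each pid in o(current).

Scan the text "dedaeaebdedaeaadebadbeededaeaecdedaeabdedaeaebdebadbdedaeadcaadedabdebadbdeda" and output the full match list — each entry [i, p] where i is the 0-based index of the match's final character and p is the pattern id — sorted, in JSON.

Build automaton:
Trie nodes:
  n0 'ε': d→1
  n1 'd': e→2
  n2 'de': b→3 d→7
  n3 'deb': a→4
  n4 'deba': d→5
  n5 'debad': b→6
  n6 'debadb': ·  ←P0
  n7 'ded': a→8
  n8 'deda': e→9
  n9 'dedae': a→10
  n10 'dedaea': ·  ←P1

BFS fail/out derivation:
  n1('d'): parent n0 fail=0; on 'd' 0 → fail=0;  out ∅∪∅=∅
  n2('de'): parent n1 fail=0; on 'e' 0 → fail=0;  out ∅∪∅=∅
  n3('deb'): parent n2 fail=0; on 'b' 0 → fail=0;  out ∅∪∅=∅
  n7('ded'): parent n2 fail=0; on 'd' 0 → fail=1;  out ∅∪∅=∅
  n4('deba'): parent n3 fail=0; on 'a' 0 → fail=0;  out ∅∪∅=∅
  n8('deda'): parent n7 fail=1; on 'a' 1→0 → fail=0;  out ∅∪∅=∅
  n5('debad'): parent n4 fail=0; on 'd' 0 → fail=1;  out ∅∪∅=∅
  n9('dedae'): parent n8 fail=0; on 'e' 0 → fail=0;  out ∅∪∅=∅
  n6('debadb'): parent n5 fail=1; on 'b' 1→0 → fail=0;  out {0}∪∅={0}
  n10('dedaea'): parent n9 fail=0; on 'a' 0 → fail=0;  out {1}∪∅={1}

Text stream:
i=0 'd': node 0→1
i=1 'e': node 1→2
i=2 'd': node 2→7
i=3 'a': node 7→8
i=4 'e': node 8→9
i=5 'a': node 9→10  → match P1@[0:5]
i=6 'e': node 10→0 (fail-walked)
i=7 'b': node 0→0
i=8 'd': node 0→1
i=9 'e': node 1→2
i=10 'd': node 2→7
i=11 'a': node 7→8
i=12 'e': node 8→9
i=13 'a': node 9→10  → match P1@[8:13]
i=14 'a': node 10→0 (fail-walked)
i=15 'd': node 0→1
i=16 'e': node 1→2
i=17 'b': node 2→3
i=18 'a': node 3→4
i=19 'd': node 4→5
i=20 'b': node 5→6  → match P0@[15:20]
i=21 'e': node 6→0 (fail-walked)
i=22 'e': node 0→0
i=23 'd': node 0→1
i=24 'e': node 1→2
i=25 'd': node 2→7
i=26 'a': node 7→8
i=27 'e': node 8→9
i=28 'a': node 9→10  → match P1@[23:28]
i=29 'e': node 10→0 (fail-walked)
i=30 'c': node 0→0
i=31 'd': node 0→1
i=32 'e': node 1→2
i=33 'd': node 2→7
i=34 'a': node 7→8
i=35 'e': node 8→9
i=36 'a': node 9→10  → match P1@[31:36]
i=37 'b': node 10→0 (fail-walked)
i=38 'd': node 0→1
i=39 'e': node 1→2
i=40 'd': node 2→7
i=41 'a': node 7→8
i=42 'e': node 8→9
i=43 'a': node 9→10  → match P1@[38:43]
i=44 'e': node 10→0 (fail-walked)
i=45 'b': node 0→0
i=46 'd': node 0→1
i=47 'e': node 1→2
i=48 'b': node 2→3
i=49 'a': node 3→4
i=50 'd': node 4→5
i=51 'b': node 5→6  → match P0@[46:51]
i=52 'd': node 6→1 (fail-walked)
i=53 'e': node 1→2
i=54 'd': node 2→7
i=55 'a': node 7→8
i=56 'e': node 8→9
i=57 'a': node 9→10  → match P1@[52:57]
i=58 'd': node 10→1 (fail-walked)
i=59 'c': node 1→0 (fail-walked)
i=60 'a': node 0→0
i=61 'a': node 0→0
i=62 'd': node 0→1
i=63 'e': node 1→2
i=64 'd': node 2→7
i=65 'a': node 7→8
i=66 'b': node 8→0 (fail-walked)
i=67 'd': node 0→1
i=68 'e': node 1→2
i=69 'b': node 2→3
i=70 'a': node 3→4
i=71 'd': node 4→5
i=72 'b': node 5→6  → match P0@[67:72]
i=73 'd': node 6→1 (fail-walked)
i=74 'e': node 1→2
i=75 'd': node 2→7
i=76 'a': node 7→8

Result: [[5,1],[13,1],[20,0],[28,1],[36,1],[43,1],[51,0],[57,1],[72,0]]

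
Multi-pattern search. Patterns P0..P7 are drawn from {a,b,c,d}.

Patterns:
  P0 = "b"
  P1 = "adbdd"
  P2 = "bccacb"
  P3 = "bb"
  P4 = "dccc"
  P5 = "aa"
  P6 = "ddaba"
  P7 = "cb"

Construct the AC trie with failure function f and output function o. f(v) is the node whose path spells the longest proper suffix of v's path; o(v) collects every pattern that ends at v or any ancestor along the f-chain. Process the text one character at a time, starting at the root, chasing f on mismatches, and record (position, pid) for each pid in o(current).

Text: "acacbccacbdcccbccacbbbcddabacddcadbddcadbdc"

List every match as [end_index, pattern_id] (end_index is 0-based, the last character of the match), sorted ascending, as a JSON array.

Construct AC machine:
Trie nodes:
  n0 'ε': a→2 b→1 c→22 d→13
  n1 'b': b→12 c→7  [P0 ends]
  n2 'a': a→17 d→3
  n3 'ad': b→4
  n4 'adb': d→5
  n5 'adbd': d→6
  n6 'adbdd': ·  [P1 ends]
  n7 'bc': c→8
  n8 'bcc': a→9
  n9 'bcca': c→10
  n10 'bccac': b→11
  n11 'bccacb': ·  [P2 ends]
  n12 'bb': ·  [P3 ends]
  n13 'd': c→14 d→18
  n14 'dc': c→15
  n15 'dcc': c→16
  n16 'dccc': ·  [P4 ends]
  n17 'aa': ·  [P5 ends]
  n18 'dd': a→19
  n19 'dda': b→20
  n20 'ddab': a→21
  n21 'ddaba': ·  [P6 ends]
  n22 'c': b→23
  n23 'cb': ·  [P7 ends]

Failure links (BFS by depth):
  n1('b'): parent n0 fail=0; on 'b' 0 → fail=0;  out {0}∪∅={0}
  n2('a'): parent n0 fail=0; on 'a' 0 → fail=0;  out ∅∪∅=∅
  n13('d'): parent n0 fail=0; on 'd' 0 → fail=0;  out ∅∪∅=∅
  n22('c'): parent n0 fail=0; on 'c' 0 → fail=0;  out ∅∪∅=∅
  n3('ad'): parent n2 fail=0; on 'd' 0 → fail=13;  out ∅∪∅=∅
  n7('bc'): parent n1 fail=0; on 'c' 0 → fail=22;  out ∅∪∅=∅
  n12('bb'): parent n1 fail=0; on 'b' 0 → fail=1;  out {3}∪{0}={0,3}
  n14('dc'): parent n13 fail=0; on 'c' 0 → fail=22;  out ∅∪∅=∅
  n17('aa'): parent n2 fail=0; on 'a' 0 → fail=2;  out {5}∪∅={5}
  n18('dd'): parent n13 fail=0; on 'd' 0 → fail=13;  out ∅∪∅=∅
  n23('cb'): parent n22 fail=0; on 'b' 0 → fail=1;  out {7}∪{0}={0,7}
  n4('adb'): parent n3 fail=13; on 'b' 13→0 → fail=1;  out ∅∪{0}={0}
  n8('bcc'): parent n7 fail=22; on 'c' 22→0 → fail=22;  out ∅∪∅=∅
  n15('dcc'): parent n14 fail=22; on 'c' 22→0 → fail=22;  out ∅∪∅=∅
  n19('dda'): parent n18 fail=13; on 'a' 13→0 → fail=2;  out ∅∪∅=∅
  n5('adbd'): parent n4 fail=1; on 'd' 1→0 → fail=13;  out ∅∪∅=∅
  n9('bcca'): parent n8 fail=22; on 'a' 22→0 → fail=2;  out ∅∪∅=∅
  n16('dccc'): parent n15 fail=22; on 'c' 22→0 → fail=22;  out {4}∪∅={4}
  n20('ddab'): parent n19 fail=2; on 'b' 2→0 → fail=1;  out ∅∪{0}={0}
  n6('adbdd'): parent n5 fail=13; on 'd' 13 → fail=18;  out {1}∪∅={1}
  n10('bccac'): parent n9 fail=2; on 'c' 2→0 → fail=22;  out ∅∪∅=∅
  n21('ddaba'): parent n20 fail=1; on 'a' 1→0 → fail=2;  out {6}∪∅={6}
  n11('bccacb'): parent n10 fail=22; on 'b' 22 → fail=23;  out {2}∪{0,7}={0,2,7}

Text stream:
pos 0 'a': at 2
pos 1 'c': at 22 ·f
pos 2 'a': at 2 ·f
pos 3 'c': at 22 ·f
pos 4 'b': at 23  emit P0@[4:4],P7@[3:4]
pos 5 'c': at 7 ·f
pos 6 'c': at 8
pos 7 'a': at 9
pos 8 'c': at 10
pos 9 'b': at 11  emit P0@[9:9],P2@[4:9],P7@[8:9]
pos 10 'd': at 13 ·f
pos 11 'c': at 14
pos 12 'c': at 15
pos 13 'c': at 16  emit P4@[10:13]
pos 14 'b': at 23 ·f  emit P0@[14:14],P7@[13:14]
pos 15 'c': at 7 ·f
pos 16 'c': at 8
pos 17 'a': at 9
pos 18 'c': at 10
pos 19 'b': at 11  emit P0@[19:19],P2@[14:19],P7@[18:19]
pos 20 'b': at 12 ·f  emit P0@[20:20],P3@[19:20]
pos 21 'b': at 12 ·f  emit P0@[21:21],P3@[20:21]
pos 22 'c': at 7 ·f
pos 23 'd': at 13 ·f
pos 24 'd': at 18
pos 25 'a': at 19
pos 26 'b': at 20  emit P0@[26:26]
pos 27 'a': at 21  emit P6@[23:27]
pos 28 'c': at 22 ·f
pos 29 'd': at 13 ·f
pos 30 'd': at 18
pos 31 'c': at 14 ·f
pos 32 'a': at 2 ·f
pos 33 'd': at 3
pos 34 'b': at 4  emit P0@[34:34]
pos 35 'd': at 5
pos 36 'd': at 6  emit P1@[32:36]
pos 37 'c': at 14 ·f
pos 38 'a': at 2 ·f
pos 39 'd': at 3
pos 40 'b': at 4  emit P0@[40:40]
pos 41 'd': at 5
pos 42 'c': at 14 ·f

All matches (sorted): [[4,0],[4,7],[9,0],[9,2],[9,7],[13,4],[14,0],[14,7],[19,0],[19,2],[19,7],[20,0],[20,3],[21,0],[21,3],[26,0],[27,6],[34,0],[36,1],[40,0]]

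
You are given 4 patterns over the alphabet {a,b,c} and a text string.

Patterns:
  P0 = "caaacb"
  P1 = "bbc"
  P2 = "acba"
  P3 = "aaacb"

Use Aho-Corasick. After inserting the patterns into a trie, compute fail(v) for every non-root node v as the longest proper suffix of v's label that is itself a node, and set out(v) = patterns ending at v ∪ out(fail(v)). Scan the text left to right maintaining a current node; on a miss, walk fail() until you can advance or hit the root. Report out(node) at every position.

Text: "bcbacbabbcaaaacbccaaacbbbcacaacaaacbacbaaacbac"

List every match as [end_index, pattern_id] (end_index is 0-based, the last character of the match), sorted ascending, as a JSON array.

Build automaton:
Trie nodes:
  0='ε' goto a→10 b→7 c→1
  1='c' goto a→2
  2='ca' goto a→3
  3='caa' goto a→4
  4='caaa' goto c→5
  5='caaac' goto b→6
  6='caaacb' goto ·  ←P0
  7='b' goto b→8
  8='bb' goto c→9
  9='bbc' goto ·  ←P1
  10='a' goto a→14 c→11
  11='ac' goto b→12
  12='acb' goto a→13
  13='acba' goto ·  ←P2
  14='aa' goto a→15
  15='aaa' goto c→16
  16='aaac' goto b→17
  17='aaacb' goto ·  ←P3

Failure links (BFS by depth):
  fail(1) 'c': from fail(0)=0 chase 'c': 0 ⇒ 0;  out=∅∪out(0)=∅
  fail(7) 'b': from fail(0)=0 chase 'b': 0 ⇒ 0;  out=∅∪out(0)=∅
  fail(10) 'a': from fail(0)=0 chase 'a': 0 ⇒ 0;  out=∅∪out(0)=∅
  fail(2) 'ca': from fail(1)=0 chase 'a': 0 ⇒ 10;  out=∅∪out(10)=∅
  fail(8) 'bb': from fail(7)=0 chase 'b': 0 ⇒ 7;  out=∅∪out(7)=∅
  fail(11) 'ac': from fail(10)=0 chase 'c': 0 ⇒ 1;  out=∅∪out(1)=∅
  fail(14) 'aa': from fail(10)=0 chase 'a': 0 ⇒ 10;  out=∅∪out(10)=∅
  fail(3) 'caa': from fail(2)=10 chase 'a': 10 ⇒ 14;  out=∅∪out(14)=∅
  fail(9) 'bbc': from fail(8)=7 chase 'c': 7→0 ⇒ 1;  out={1}∪out(1)={1}
  fail(12) 'acb': from fail(11)=1 chase 'b': 1→0 ⇒ 7;  out=∅∪out(7)=∅
  fail(15) 'aaa': from fail(14)=10 chase 'a': 10 ⇒ 14;  out=∅∪out(14)=∅
  fail(4) 'caaa': from fail(3)=14 chase 'a': 14 ⇒ 15;  out=∅∪out(15)=∅
  fail(13) 'acba': from fail(12)=7 chase 'a': 7→0 ⇒ 10;  out={2}∪out(10)={2}
  fail(16) 'aaac': from fail(15)=14 chase 'c': 14→10 ⇒ 11;  out=∅∪out(11)=∅
  fail(5) 'caaac': from fail(4)=15 chase 'c': 15 ⇒ 16;  out=∅∪out(16)=∅
  fail(17) 'aaacb': from fail(16)=11 chase 'b': 11 ⇒ 12;  out={3}∪out(12)={3}
  fail(6) 'caaacb': from fail(5)=16 chase 'b': 16 ⇒ 17;  out={0}∪out(17)={0,3}

Scan:
i=0 'b': node 0→7
i=1 'c': node 7→1 (fail-walked)
i=2 'b': node 1→7 (fail-walked)
i=3 'a': node 7→10 (fail-walked)
i=4 'c': node 10→11
i=5 'b': node 11→12
i=6 'a': node 12→13  emit P2@[3:6]
i=7 'b': node 13→7 (fail-walked)
i=8 'b': node 7→8
i=9 'c': node 8→9  emit P1@[7:9]
i=10 'a': node 9→2 (fail-walked)
i=11 'a': node 2→3
i=12 'a': node 3→4
i=13 'a': node 4→15 (fail-walked)
i=14 'c': node 15→16
i=15 'b': node 16→17  emit P3@[11:15]
i=16 'c': node 17→1 (fail-walked)
i=17 'c': node 1→1 (fail-walked)
i=18 'a': node 1→2
i=19 'a': node 2→3
i=20 'a': node 3→4
i=21 'c': node 4→5
i=22 'b': node 5→6  emit P0@[17:22],P3@[18:22]
i=23 'b': node 6→8 (fail-walked)
i=24 'b': node 8→8 (fail-walked)
i=25 'c': node 8→9  emit P1@[23:25]
i=26 'a': node 9→2 (fail-walked)
i=27 'c': node 2→11 (fail-walked)
i=28 'a': node 11→2 (fail-walked)
i=29 'a': node 2→3
i=30 'c': node 3→11 (fail-walked)
i=31 'a': node 11→2 (fail-walked)
i=32 'a': node 2→3
i=33 'a': node 3→4
i=34 'c': node 4→5
i=35 'b': node 5→6  emit P0@[30:35],P3@[31:35]
i=36 'a': node 6→13 (fail-walked)  emit P2@[33:36]
i=37 'c': node 13→11 (fail-walked)
i=38 'b': node 11→12
i=39 'a': node 12→13  emit P2@[36:39]
i=40 'a': node 13→14 (fail-walked)
i=41 'a': node 14→15
i=42 'c': node 15→16
i=43 'b': node 16→17  emit P3@[39:43]
i=44 'a': node 17→13 (fail-walked)  emit P2@[41:44]
i=45 'c': node 13→11 (fail-walked)

Result: [[6,2],[9,1],[15,3],[22,0],[22,3],[25,1],[35,0],[35,3],[36,2],[39,2],[43,3],[44,2]]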